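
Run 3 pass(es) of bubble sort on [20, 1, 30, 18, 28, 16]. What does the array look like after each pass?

After pass 1: [1, 20, 18, 28, 16, 30] (4 swaps)
After pass 2: [1, 18, 20, 16, 28, 30] (2 swaps)
After pass 3: [1, 18, 16, 20, 28, 30] (1 swaps)
Total swaps: 7


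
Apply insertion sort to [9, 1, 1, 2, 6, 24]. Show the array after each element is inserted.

First element 9 is already 'sorted'
Insert 1: shifted 1 elements -> [1, 9, 1, 2, 6, 24]
Insert 1: shifted 1 elements -> [1, 1, 9, 2, 6, 24]
Insert 2: shifted 1 elements -> [1, 1, 2, 9, 6, 24]
Insert 6: shifted 1 elements -> [1, 1, 2, 6, 9, 24]
Insert 24: shifted 0 elements -> [1, 1, 2, 6, 9, 24]


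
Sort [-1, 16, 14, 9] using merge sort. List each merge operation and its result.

Divide and conquer:
  Merge [-1] + [16] -> [-1, 16]
  Merge [14] + [9] -> [9, 14]
  Merge [-1, 16] + [9, 14] -> [-1, 9, 14, 16]


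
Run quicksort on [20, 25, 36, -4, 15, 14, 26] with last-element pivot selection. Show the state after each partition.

Partition 1: pivot=26 at index 5 -> [20, 25, -4, 15, 14, 26, 36]
Partition 2: pivot=14 at index 1 -> [-4, 14, 20, 15, 25, 26, 36]
Partition 3: pivot=25 at index 4 -> [-4, 14, 20, 15, 25, 26, 36]
Partition 4: pivot=15 at index 2 -> [-4, 14, 15, 20, 25, 26, 36]


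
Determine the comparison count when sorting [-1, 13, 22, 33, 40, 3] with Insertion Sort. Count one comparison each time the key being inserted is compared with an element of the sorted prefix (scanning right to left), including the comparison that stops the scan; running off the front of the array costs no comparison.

Insert 13: -1 <= 13 (stop) = 1 comparison(s) -> [-1, 13, 22, 33, 40, 3]
Insert 22: 13 <= 22 (stop) = 1 comparison(s) -> [-1, 13, 22, 33, 40, 3]
Insert 33: 22 <= 33 (stop) = 1 comparison(s) -> [-1, 13, 22, 33, 40, 3]
Insert 40: 33 <= 40 (stop) = 1 comparison(s) -> [-1, 13, 22, 33, 40, 3]
Insert 3: 40 > 3 (shift), 33 > 3 (shift), 22 > 3 (shift), 13 > 3 (shift), -1 <= 3 (stop) = 5 comparison(s) -> [-1, 3, 13, 22, 33, 40]
Total comparisons: 1 + 1 + 1 + 1 + 5 = 9


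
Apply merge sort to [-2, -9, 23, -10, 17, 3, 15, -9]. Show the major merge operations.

Divide and conquer:
  Merge [-2] + [-9] -> [-9, -2]
  Merge [23] + [-10] -> [-10, 23]
  Merge [-9, -2] + [-10, 23] -> [-10, -9, -2, 23]
  Merge [17] + [3] -> [3, 17]
  Merge [15] + [-9] -> [-9, 15]
  Merge [3, 17] + [-9, 15] -> [-9, 3, 15, 17]
  Merge [-10, -9, -2, 23] + [-9, 3, 15, 17] -> [-10, -9, -9, -2, 3, 15, 17, 23]


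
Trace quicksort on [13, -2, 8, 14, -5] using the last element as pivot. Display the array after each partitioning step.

Partition 1: pivot=-5 at index 0 -> [-5, -2, 8, 14, 13]
Partition 2: pivot=13 at index 3 -> [-5, -2, 8, 13, 14]
Partition 3: pivot=8 at index 2 -> [-5, -2, 8, 13, 14]


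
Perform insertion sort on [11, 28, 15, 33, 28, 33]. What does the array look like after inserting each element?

First element 11 is already 'sorted'
Insert 28: shifted 0 elements -> [11, 28, 15, 33, 28, 33]
Insert 15: shifted 1 elements -> [11, 15, 28, 33, 28, 33]
Insert 33: shifted 0 elements -> [11, 15, 28, 33, 28, 33]
Insert 28: shifted 1 elements -> [11, 15, 28, 28, 33, 33]
Insert 33: shifted 0 elements -> [11, 15, 28, 28, 33, 33]


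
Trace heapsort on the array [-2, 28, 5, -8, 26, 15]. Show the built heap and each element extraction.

Build heap: [28, 26, 15, -8, -2, 5]
Extract 28: [26, 5, 15, -8, -2, 28]
Extract 26: [15, 5, -2, -8, 26, 28]
Extract 15: [5, -8, -2, 15, 26, 28]
Extract 5: [-2, -8, 5, 15, 26, 28]
Extract -2: [-8, -2, 5, 15, 26, 28]


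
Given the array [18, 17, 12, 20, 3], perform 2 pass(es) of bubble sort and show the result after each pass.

After pass 1: [17, 12, 18, 3, 20] (3 swaps)
After pass 2: [12, 17, 3, 18, 20] (2 swaps)
Total swaps: 5


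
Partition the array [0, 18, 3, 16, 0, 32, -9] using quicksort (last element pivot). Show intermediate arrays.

Partition 1: pivot=-9 at index 0 -> [-9, 18, 3, 16, 0, 32, 0]
Partition 2: pivot=0 at index 2 -> [-9, 0, 0, 16, 18, 32, 3]
Partition 3: pivot=3 at index 3 -> [-9, 0, 0, 3, 18, 32, 16]
Partition 4: pivot=16 at index 4 -> [-9, 0, 0, 3, 16, 32, 18]
Partition 5: pivot=18 at index 5 -> [-9, 0, 0, 3, 16, 18, 32]


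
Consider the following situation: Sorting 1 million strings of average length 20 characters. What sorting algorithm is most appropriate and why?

Best choice: MSD radix sort or Mergesort
Reason: MSD radix sort is a non-comparison sort that buckets the strings by successive character positions, running in time proportional to the total number of characters examined rather than O(n log n) string comparisons; mergesort is a stable O(n log n)-comparison alternative that works for arbitrary variable-length keys


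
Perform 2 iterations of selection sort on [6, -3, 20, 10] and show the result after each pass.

Pass 1: Select minimum -3 at index 1, swap -> [-3, 6, 20, 10]
Pass 2: Select minimum 6 at index 1, swap -> [-3, 6, 20, 10]


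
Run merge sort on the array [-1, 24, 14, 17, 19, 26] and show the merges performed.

Divide and conquer:
  Merge [24] + [14] -> [14, 24]
  Merge [-1] + [14, 24] -> [-1, 14, 24]
  Merge [19] + [26] -> [19, 26]
  Merge [17] + [19, 26] -> [17, 19, 26]
  Merge [-1, 14, 24] + [17, 19, 26] -> [-1, 14, 17, 19, 24, 26]


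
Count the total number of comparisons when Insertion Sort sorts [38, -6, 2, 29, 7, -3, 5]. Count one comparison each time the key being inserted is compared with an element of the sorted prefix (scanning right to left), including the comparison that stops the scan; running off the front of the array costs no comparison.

Insert -6: 38 > -6 (shift), reached front = 1 comparison(s) -> [-6, 38, 2, 29, 7, -3, 5]
Insert 2: 38 > 2 (shift), -6 <= 2 (stop) = 2 comparison(s) -> [-6, 2, 38, 29, 7, -3, 5]
Insert 29: 38 > 29 (shift), 2 <= 29 (stop) = 2 comparison(s) -> [-6, 2, 29, 38, 7, -3, 5]
Insert 7: 38 > 7 (shift), 29 > 7 (shift), 2 <= 7 (stop) = 3 comparison(s) -> [-6, 2, 7, 29, 38, -3, 5]
Insert -3: 38 > -3 (shift), 29 > -3 (shift), 7 > -3 (shift), 2 > -3 (shift), -6 <= -3 (stop) = 5 comparison(s) -> [-6, -3, 2, 7, 29, 38, 5]
Insert 5: 38 > 5 (shift), 29 > 5 (shift), 7 > 5 (shift), 2 <= 5 (stop) = 4 comparison(s) -> [-6, -3, 2, 5, 7, 29, 38]
Total comparisons: 1 + 2 + 2 + 3 + 5 + 4 = 17


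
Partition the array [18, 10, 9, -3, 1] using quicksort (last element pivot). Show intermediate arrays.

Partition 1: pivot=1 at index 1 -> [-3, 1, 9, 18, 10]
Partition 2: pivot=10 at index 3 -> [-3, 1, 9, 10, 18]


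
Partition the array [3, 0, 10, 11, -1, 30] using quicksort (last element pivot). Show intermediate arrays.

Partition 1: pivot=30 at index 5 -> [3, 0, 10, 11, -1, 30]
Partition 2: pivot=-1 at index 0 -> [-1, 0, 10, 11, 3, 30]
Partition 3: pivot=3 at index 2 -> [-1, 0, 3, 11, 10, 30]
Partition 4: pivot=10 at index 3 -> [-1, 0, 3, 10, 11, 30]


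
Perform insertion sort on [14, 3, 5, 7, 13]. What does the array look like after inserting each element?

First element 14 is already 'sorted'
Insert 3: shifted 1 elements -> [3, 14, 5, 7, 13]
Insert 5: shifted 1 elements -> [3, 5, 14, 7, 13]
Insert 7: shifted 1 elements -> [3, 5, 7, 14, 13]
Insert 13: shifted 1 elements -> [3, 5, 7, 13, 14]


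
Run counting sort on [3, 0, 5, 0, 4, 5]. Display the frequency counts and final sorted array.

Count array: [2, 0, 0, 1, 1, 2]
(count[i] = number of elements equal to i)
Cumulative count: [2, 2, 2, 3, 4, 6]
Sorted: [0, 0, 3, 4, 5, 5]


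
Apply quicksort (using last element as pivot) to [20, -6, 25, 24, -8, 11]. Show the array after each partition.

Partition 1: pivot=11 at index 2 -> [-6, -8, 11, 24, 20, 25]
Partition 2: pivot=-8 at index 0 -> [-8, -6, 11, 24, 20, 25]
Partition 3: pivot=25 at index 5 -> [-8, -6, 11, 24, 20, 25]
Partition 4: pivot=20 at index 3 -> [-8, -6, 11, 20, 24, 25]


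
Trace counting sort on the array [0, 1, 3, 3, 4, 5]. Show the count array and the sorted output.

Count array: [1, 1, 0, 2, 1, 1]
(count[i] = number of elements equal to i)
Cumulative count: [1, 2, 2, 4, 5, 6]
Sorted: [0, 1, 3, 3, 4, 5]


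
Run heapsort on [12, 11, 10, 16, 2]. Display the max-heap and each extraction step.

Build heap: [16, 12, 10, 11, 2]
Extract 16: [12, 11, 10, 2, 16]
Extract 12: [11, 2, 10, 12, 16]
Extract 11: [10, 2, 11, 12, 16]
Extract 10: [2, 10, 11, 12, 16]


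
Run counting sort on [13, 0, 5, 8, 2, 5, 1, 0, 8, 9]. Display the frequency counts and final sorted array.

Count array: [2, 1, 1, 0, 0, 2, 0, 0, 2, 1, 0, 0, 0, 1]
(count[i] = number of elements equal to i)
Cumulative count: [2, 3, 4, 4, 4, 6, 6, 6, 8, 9, 9, 9, 9, 10]
Sorted: [0, 0, 1, 2, 5, 5, 8, 8, 9, 13]


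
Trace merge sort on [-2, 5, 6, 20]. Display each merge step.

Divide and conquer:
  Merge [-2] + [5] -> [-2, 5]
  Merge [6] + [20] -> [6, 20]
  Merge [-2, 5] + [6, 20] -> [-2, 5, 6, 20]


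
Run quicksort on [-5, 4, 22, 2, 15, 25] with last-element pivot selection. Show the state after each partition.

Partition 1: pivot=25 at index 5 -> [-5, 4, 22, 2, 15, 25]
Partition 2: pivot=15 at index 3 -> [-5, 4, 2, 15, 22, 25]
Partition 3: pivot=2 at index 1 -> [-5, 2, 4, 15, 22, 25]


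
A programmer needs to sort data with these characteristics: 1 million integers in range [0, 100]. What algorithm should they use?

Best choice: Counting sort
Reason: O(n + k) where k=100 is small; linear time beats O(n log n)


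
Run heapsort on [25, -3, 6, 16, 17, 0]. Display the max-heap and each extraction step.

Build heap: [25, 17, 6, 16, -3, 0]
Extract 25: [17, 16, 6, 0, -3, 25]
Extract 17: [16, 0, 6, -3, 17, 25]
Extract 16: [6, 0, -3, 16, 17, 25]
Extract 6: [0, -3, 6, 16, 17, 25]
Extract 0: [-3, 0, 6, 16, 17, 25]


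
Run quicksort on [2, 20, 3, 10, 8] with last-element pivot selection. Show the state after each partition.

Partition 1: pivot=8 at index 2 -> [2, 3, 8, 10, 20]
Partition 2: pivot=3 at index 1 -> [2, 3, 8, 10, 20]
Partition 3: pivot=20 at index 4 -> [2, 3, 8, 10, 20]


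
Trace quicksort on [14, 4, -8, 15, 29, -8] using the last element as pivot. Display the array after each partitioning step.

Partition 1: pivot=-8 at index 1 -> [-8, -8, 14, 15, 29, 4]
Partition 2: pivot=4 at index 2 -> [-8, -8, 4, 15, 29, 14]
Partition 3: pivot=14 at index 3 -> [-8, -8, 4, 14, 29, 15]
Partition 4: pivot=15 at index 4 -> [-8, -8, 4, 14, 15, 29]


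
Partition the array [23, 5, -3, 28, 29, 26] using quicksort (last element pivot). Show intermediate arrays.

Partition 1: pivot=26 at index 3 -> [23, 5, -3, 26, 29, 28]
Partition 2: pivot=-3 at index 0 -> [-3, 5, 23, 26, 29, 28]
Partition 3: pivot=23 at index 2 -> [-3, 5, 23, 26, 29, 28]
Partition 4: pivot=28 at index 4 -> [-3, 5, 23, 26, 28, 29]


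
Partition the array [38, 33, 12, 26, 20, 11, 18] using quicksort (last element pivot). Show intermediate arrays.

Partition 1: pivot=18 at index 2 -> [12, 11, 18, 26, 20, 33, 38]
Partition 2: pivot=11 at index 0 -> [11, 12, 18, 26, 20, 33, 38]
Partition 3: pivot=38 at index 6 -> [11, 12, 18, 26, 20, 33, 38]
Partition 4: pivot=33 at index 5 -> [11, 12, 18, 26, 20, 33, 38]
Partition 5: pivot=20 at index 3 -> [11, 12, 18, 20, 26, 33, 38]


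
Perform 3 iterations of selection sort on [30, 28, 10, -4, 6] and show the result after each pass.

Pass 1: Select minimum -4 at index 3, swap -> [-4, 28, 10, 30, 6]
Pass 2: Select minimum 6 at index 4, swap -> [-4, 6, 10, 30, 28]
Pass 3: Select minimum 10 at index 2, swap -> [-4, 6, 10, 30, 28]


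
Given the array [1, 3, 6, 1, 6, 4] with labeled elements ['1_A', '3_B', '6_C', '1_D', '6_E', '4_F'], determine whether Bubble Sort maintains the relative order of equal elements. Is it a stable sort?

Trace Bubble Sort on the labeled array (the key is the number; the letter only tracks identity):
  After pass 1: [1_A, 3_B, 1_D, 6_C, 4_F, 6_E]
  After pass 2: [1_A, 1_D, 3_B, 4_F, 6_C, 6_E]
  After pass 3: [1_A, 1_D, 3_B, 4_F, 6_C, 6_E] (no swaps, done)
Final order: [1_A, 1_D, 3_B, 4_F, 6_C, 6_E]
Equal keys:
  value 1: originally 1_A, 1_D; after sorting 1_A, 1_D -> order preserved
  value 6: originally 6_C, 6_E; after sorting 6_C, 6_E -> order preserved
All equal keys kept their original relative order. Bubble Sort is stable: it only swaps adjacent elements when the left one is strictly greater, so equal keys never move past each other.
Answer: Stable


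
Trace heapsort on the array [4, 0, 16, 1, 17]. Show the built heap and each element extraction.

Build heap: [17, 4, 16, 1, 0]
Extract 17: [16, 4, 0, 1, 17]
Extract 16: [4, 1, 0, 16, 17]
Extract 4: [1, 0, 4, 16, 17]
Extract 1: [0, 1, 4, 16, 17]


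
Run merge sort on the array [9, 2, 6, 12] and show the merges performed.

Divide and conquer:
  Merge [9] + [2] -> [2, 9]
  Merge [6] + [12] -> [6, 12]
  Merge [2, 9] + [6, 12] -> [2, 6, 9, 12]


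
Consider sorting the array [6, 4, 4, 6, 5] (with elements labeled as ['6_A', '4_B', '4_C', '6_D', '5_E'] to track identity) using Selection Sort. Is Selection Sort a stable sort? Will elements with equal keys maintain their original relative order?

Trace Selection Sort on the labeled array (the key is the number; the letter only tracks identity):
  Pass 1: minimum of unsorted part is 4_B at index 1; swap it with 6_A at index 0 -> [4_B, 6_A, 4_C, 6_D, 5_E]
  Pass 2: minimum of unsorted part is 4_C at index 2; swap it with 6_A at index 1 -> [4_B, 4_C, 6_A, 6_D, 5_E]
  Pass 3: minimum of unsorted part is 5_E at index 4; swap it with 6_A at index 2 -> [4_B, 4_C, 5_E, 6_D, 6_A]
  Pass 4: minimum 6_D is already at index 3; no swap -> [4_B, 4_C, 5_E, 6_D, 6_A]
Final order: [4_B, 4_C, 5_E, 6_D, 6_A]
Equal keys:
  value 4: originally 4_B, 4_C; after sorting 4_B, 4_C -> order preserved
  value 6: originally 6_A, 6_D; after sorting 6_D, 6_A -> order changed
Equal keys were reordered, so Selection Sort is not stable: the long-range swap that moves the minimum into place can carry an element past an equal key. (One such input is enough; an unstable sort may happen to preserve order on other inputs, but it gives no guarantee.)
Answer: Not stable


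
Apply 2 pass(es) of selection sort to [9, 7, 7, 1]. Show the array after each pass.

Pass 1: Select minimum 1 at index 3, swap -> [1, 7, 7, 9]
Pass 2: Select minimum 7 at index 1, swap -> [1, 7, 7, 9]


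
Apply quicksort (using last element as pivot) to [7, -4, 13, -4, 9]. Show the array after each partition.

Partition 1: pivot=9 at index 3 -> [7, -4, -4, 9, 13]
Partition 2: pivot=-4 at index 1 -> [-4, -4, 7, 9, 13]


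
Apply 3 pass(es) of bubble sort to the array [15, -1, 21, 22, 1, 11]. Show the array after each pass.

After pass 1: [-1, 15, 21, 1, 11, 22] (3 swaps)
After pass 2: [-1, 15, 1, 11, 21, 22] (2 swaps)
After pass 3: [-1, 1, 11, 15, 21, 22] (2 swaps)
Total swaps: 7


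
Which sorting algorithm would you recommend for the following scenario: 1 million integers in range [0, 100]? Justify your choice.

Best choice: Counting sort
Reason: O(n + k) where k=100 is small; linear time beats O(n log n)


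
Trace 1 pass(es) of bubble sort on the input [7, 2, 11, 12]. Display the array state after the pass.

After pass 1: [2, 7, 11, 12] (1 swaps)
Total swaps: 1


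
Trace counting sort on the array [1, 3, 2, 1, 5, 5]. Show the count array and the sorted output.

Count array: [0, 2, 1, 1, 0, 2]
(count[i] = number of elements equal to i)
Cumulative count: [0, 2, 3, 4, 4, 6]
Sorted: [1, 1, 2, 3, 5, 5]


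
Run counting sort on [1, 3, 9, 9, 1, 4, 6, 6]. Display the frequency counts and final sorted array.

Count array: [0, 2, 0, 1, 1, 0, 2, 0, 0, 2]
(count[i] = number of elements equal to i)
Cumulative count: [0, 2, 2, 3, 4, 4, 6, 6, 6, 8]
Sorted: [1, 1, 3, 4, 6, 6, 9, 9]


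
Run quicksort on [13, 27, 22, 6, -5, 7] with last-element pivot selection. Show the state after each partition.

Partition 1: pivot=7 at index 2 -> [6, -5, 7, 13, 27, 22]
Partition 2: pivot=-5 at index 0 -> [-5, 6, 7, 13, 27, 22]
Partition 3: pivot=22 at index 4 -> [-5, 6, 7, 13, 22, 27]


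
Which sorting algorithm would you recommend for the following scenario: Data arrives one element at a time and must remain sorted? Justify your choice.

Best choice: Insertion sort
Reason: Insertion sort naturally handles online/streaming input by inserting each new element into sorted position


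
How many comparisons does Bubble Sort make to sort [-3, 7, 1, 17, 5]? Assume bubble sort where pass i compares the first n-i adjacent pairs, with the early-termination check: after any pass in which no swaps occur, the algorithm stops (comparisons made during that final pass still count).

Pass 1: compare adjacent pairs (0,1)..(3,4) = 4 comparison(s), 2 swap(s) -> [-3, 1, 7, 5, 17]
Pass 2: compare adjacent pairs (0,1)..(2,3) = 3 comparison(s), 1 swap(s) -> [-3, 1, 5, 7, 17]
Pass 3: compare adjacent pairs (0,1)..(1,2) = 2 comparison(s), 0 swap(s) -> [-3, 1, 5, 7, 17]
No swaps in this pass, so bubble sort stops here.
Total comparisons: 4 + 3 + 2 = 9


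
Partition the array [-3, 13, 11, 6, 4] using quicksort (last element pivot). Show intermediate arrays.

Partition 1: pivot=4 at index 1 -> [-3, 4, 11, 6, 13]
Partition 2: pivot=13 at index 4 -> [-3, 4, 11, 6, 13]
Partition 3: pivot=6 at index 2 -> [-3, 4, 6, 11, 13]


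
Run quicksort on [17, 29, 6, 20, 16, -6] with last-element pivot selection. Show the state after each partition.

Partition 1: pivot=-6 at index 0 -> [-6, 29, 6, 20, 16, 17]
Partition 2: pivot=17 at index 3 -> [-6, 6, 16, 17, 29, 20]
Partition 3: pivot=16 at index 2 -> [-6, 6, 16, 17, 29, 20]
Partition 4: pivot=20 at index 4 -> [-6, 6, 16, 17, 20, 29]


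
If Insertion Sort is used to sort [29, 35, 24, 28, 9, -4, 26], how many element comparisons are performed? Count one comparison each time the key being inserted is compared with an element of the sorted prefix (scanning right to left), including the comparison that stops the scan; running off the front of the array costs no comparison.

Insert 35: 29 <= 35 (stop) = 1 comparison(s) -> [29, 35, 24, 28, 9, -4, 26]
Insert 24: 35 > 24 (shift), 29 > 24 (shift), reached front = 2 comparison(s) -> [24, 29, 35, 28, 9, -4, 26]
Insert 28: 35 > 28 (shift), 29 > 28 (shift), 24 <= 28 (stop) = 3 comparison(s) -> [24, 28, 29, 35, 9, -4, 26]
Insert 9: 35 > 9 (shift), 29 > 9 (shift), 28 > 9 (shift), 24 > 9 (shift), reached front = 4 comparison(s) -> [9, 24, 28, 29, 35, -4, 26]
Insert -4: 35 > -4 (shift), 29 > -4 (shift), 28 > -4 (shift), 24 > -4 (shift), 9 > -4 (shift), reached front = 5 comparison(s) -> [-4, 9, 24, 28, 29, 35, 26]
Insert 26: 35 > 26 (shift), 29 > 26 (shift), 28 > 26 (shift), 24 <= 26 (stop) = 4 comparison(s) -> [-4, 9, 24, 26, 28, 29, 35]
Total comparisons: 1 + 2 + 3 + 4 + 5 + 4 = 19


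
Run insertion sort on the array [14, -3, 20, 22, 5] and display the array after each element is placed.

First element 14 is already 'sorted'
Insert -3: shifted 1 elements -> [-3, 14, 20, 22, 5]
Insert 20: shifted 0 elements -> [-3, 14, 20, 22, 5]
Insert 22: shifted 0 elements -> [-3, 14, 20, 22, 5]
Insert 5: shifted 3 elements -> [-3, 5, 14, 20, 22]


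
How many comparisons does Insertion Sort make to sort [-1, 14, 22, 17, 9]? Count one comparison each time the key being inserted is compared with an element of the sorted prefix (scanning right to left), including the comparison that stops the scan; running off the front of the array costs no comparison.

Insert 14: -1 <= 14 (stop) = 1 comparison(s) -> [-1, 14, 22, 17, 9]
Insert 22: 14 <= 22 (stop) = 1 comparison(s) -> [-1, 14, 22, 17, 9]
Insert 17: 22 > 17 (shift), 14 <= 17 (stop) = 2 comparison(s) -> [-1, 14, 17, 22, 9]
Insert 9: 22 > 9 (shift), 17 > 9 (shift), 14 > 9 (shift), -1 <= 9 (stop) = 4 comparison(s) -> [-1, 9, 14, 17, 22]
Total comparisons: 1 + 1 + 2 + 4 = 8


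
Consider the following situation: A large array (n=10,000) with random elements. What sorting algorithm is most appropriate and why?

Best choice: Quicksort or Mergesort
Reason: Both have O(n log n) average case; quicksort has lower constant factors


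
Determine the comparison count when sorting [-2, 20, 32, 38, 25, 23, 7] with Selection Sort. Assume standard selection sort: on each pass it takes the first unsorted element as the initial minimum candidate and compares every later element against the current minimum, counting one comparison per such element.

Pass 1: scan indices 1..6 for the minimum = 6 comparison(s); min is -2, place at index 0 -> [-2, 20, 32, 38, 25, 23, 7]
Pass 2: scan indices 2..6 for the minimum = 5 comparison(s); min is 7, place at index 1 -> [-2, 7, 32, 38, 25, 23, 20]
Pass 3: scan indices 3..6 for the minimum = 4 comparison(s); min is 20, place at index 2 -> [-2, 7, 20, 38, 25, 23, 32]
Pass 4: scan indices 4..6 for the minimum = 3 comparison(s); min is 23, place at index 3 -> [-2, 7, 20, 23, 25, 38, 32]
Pass 5: scan indices 5..6 for the minimum = 2 comparison(s); min is 25, place at index 4 -> [-2, 7, 20, 23, 25, 38, 32]
Pass 6: scan indices 6..6 for the minimum = 1 comparison(s); min is 32, place at index 5 -> [-2, 7, 20, 23, 25, 32, 38]
Selection sort always scans the whole unsorted suffix, so the count is (n-1) + (n-2) + ... + 1 = n(n-1)/2 = 7*6/2 = 21 regardless of the input order.
Total comparisons: 6 + 5 + 4 + 3 + 2 + 1 = 21


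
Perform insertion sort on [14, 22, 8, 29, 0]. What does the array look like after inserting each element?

First element 14 is already 'sorted'
Insert 22: shifted 0 elements -> [14, 22, 8, 29, 0]
Insert 8: shifted 2 elements -> [8, 14, 22, 29, 0]
Insert 29: shifted 0 elements -> [8, 14, 22, 29, 0]
Insert 0: shifted 4 elements -> [0, 8, 14, 22, 29]


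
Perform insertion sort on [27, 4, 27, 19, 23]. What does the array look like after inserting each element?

First element 27 is already 'sorted'
Insert 4: shifted 1 elements -> [4, 27, 27, 19, 23]
Insert 27: shifted 0 elements -> [4, 27, 27, 19, 23]
Insert 19: shifted 2 elements -> [4, 19, 27, 27, 23]
Insert 23: shifted 2 elements -> [4, 19, 23, 27, 27]


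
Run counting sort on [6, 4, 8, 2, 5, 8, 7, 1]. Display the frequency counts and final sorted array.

Count array: [0, 1, 1, 0, 1, 1, 1, 1, 2]
(count[i] = number of elements equal to i)
Cumulative count: [0, 1, 2, 2, 3, 4, 5, 6, 8]
Sorted: [1, 2, 4, 5, 6, 7, 8, 8]


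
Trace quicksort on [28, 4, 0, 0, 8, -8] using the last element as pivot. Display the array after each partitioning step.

Partition 1: pivot=-8 at index 0 -> [-8, 4, 0, 0, 8, 28]
Partition 2: pivot=28 at index 5 -> [-8, 4, 0, 0, 8, 28]
Partition 3: pivot=8 at index 4 -> [-8, 4, 0, 0, 8, 28]
Partition 4: pivot=0 at index 2 -> [-8, 0, 0, 4, 8, 28]


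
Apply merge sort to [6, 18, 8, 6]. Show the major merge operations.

Divide and conquer:
  Merge [6] + [18] -> [6, 18]
  Merge [8] + [6] -> [6, 8]
  Merge [6, 18] + [6, 8] -> [6, 6, 8, 18]


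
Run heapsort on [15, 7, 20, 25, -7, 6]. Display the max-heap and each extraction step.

Build heap: [25, 15, 20, 7, -7, 6]
Extract 25: [20, 15, 6, 7, -7, 25]
Extract 20: [15, 7, 6, -7, 20, 25]
Extract 15: [7, -7, 6, 15, 20, 25]
Extract 7: [6, -7, 7, 15, 20, 25]
Extract 6: [-7, 6, 7, 15, 20, 25]


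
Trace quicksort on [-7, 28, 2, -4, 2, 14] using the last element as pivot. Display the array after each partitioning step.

Partition 1: pivot=14 at index 4 -> [-7, 2, -4, 2, 14, 28]
Partition 2: pivot=2 at index 3 -> [-7, 2, -4, 2, 14, 28]
Partition 3: pivot=-4 at index 1 -> [-7, -4, 2, 2, 14, 28]


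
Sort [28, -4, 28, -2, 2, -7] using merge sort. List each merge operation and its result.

Divide and conquer:
  Merge [-4] + [28] -> [-4, 28]
  Merge [28] + [-4, 28] -> [-4, 28, 28]
  Merge [2] + [-7] -> [-7, 2]
  Merge [-2] + [-7, 2] -> [-7, -2, 2]
  Merge [-4, 28, 28] + [-7, -2, 2] -> [-7, -4, -2, 2, 28, 28]


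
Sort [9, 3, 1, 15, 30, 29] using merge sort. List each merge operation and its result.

Divide and conquer:
  Merge [3] + [1] -> [1, 3]
  Merge [9] + [1, 3] -> [1, 3, 9]
  Merge [30] + [29] -> [29, 30]
  Merge [15] + [29, 30] -> [15, 29, 30]
  Merge [1, 3, 9] + [15, 29, 30] -> [1, 3, 9, 15, 29, 30]


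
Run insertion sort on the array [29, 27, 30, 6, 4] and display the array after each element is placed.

First element 29 is already 'sorted'
Insert 27: shifted 1 elements -> [27, 29, 30, 6, 4]
Insert 30: shifted 0 elements -> [27, 29, 30, 6, 4]
Insert 6: shifted 3 elements -> [6, 27, 29, 30, 4]
Insert 4: shifted 4 elements -> [4, 6, 27, 29, 30]


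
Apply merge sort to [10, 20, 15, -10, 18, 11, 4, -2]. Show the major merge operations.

Divide and conquer:
  Merge [10] + [20] -> [10, 20]
  Merge [15] + [-10] -> [-10, 15]
  Merge [10, 20] + [-10, 15] -> [-10, 10, 15, 20]
  Merge [18] + [11] -> [11, 18]
  Merge [4] + [-2] -> [-2, 4]
  Merge [11, 18] + [-2, 4] -> [-2, 4, 11, 18]
  Merge [-10, 10, 15, 20] + [-2, 4, 11, 18] -> [-10, -2, 4, 10, 11, 15, 18, 20]


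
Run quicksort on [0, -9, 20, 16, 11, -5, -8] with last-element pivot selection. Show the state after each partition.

Partition 1: pivot=-8 at index 1 -> [-9, -8, 20, 16, 11, -5, 0]
Partition 2: pivot=0 at index 3 -> [-9, -8, -5, 0, 11, 20, 16]
Partition 3: pivot=16 at index 5 -> [-9, -8, -5, 0, 11, 16, 20]


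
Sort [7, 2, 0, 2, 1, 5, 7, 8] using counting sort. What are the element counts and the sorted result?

Count array: [1, 1, 2, 0, 0, 1, 0, 2, 1]
(count[i] = number of elements equal to i)
Cumulative count: [1, 2, 4, 4, 4, 5, 5, 7, 8]
Sorted: [0, 1, 2, 2, 5, 7, 7, 8]


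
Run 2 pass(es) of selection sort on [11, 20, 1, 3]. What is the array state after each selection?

Pass 1: Select minimum 1 at index 2, swap -> [1, 20, 11, 3]
Pass 2: Select minimum 3 at index 3, swap -> [1, 3, 11, 20]


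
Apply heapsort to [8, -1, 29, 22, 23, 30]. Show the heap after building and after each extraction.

Build heap: [30, 23, 29, 22, -1, 8]
Extract 30: [29, 23, 8, 22, -1, 30]
Extract 29: [23, 22, 8, -1, 29, 30]
Extract 23: [22, -1, 8, 23, 29, 30]
Extract 22: [8, -1, 22, 23, 29, 30]
Extract 8: [-1, 8, 22, 23, 29, 30]


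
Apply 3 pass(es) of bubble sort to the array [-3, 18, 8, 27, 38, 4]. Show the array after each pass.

After pass 1: [-3, 8, 18, 27, 4, 38] (2 swaps)
After pass 2: [-3, 8, 18, 4, 27, 38] (1 swaps)
After pass 3: [-3, 8, 4, 18, 27, 38] (1 swaps)
Total swaps: 4


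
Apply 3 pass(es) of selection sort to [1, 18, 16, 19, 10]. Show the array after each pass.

Pass 1: Select minimum 1 at index 0, swap -> [1, 18, 16, 19, 10]
Pass 2: Select minimum 10 at index 4, swap -> [1, 10, 16, 19, 18]
Pass 3: Select minimum 16 at index 2, swap -> [1, 10, 16, 19, 18]


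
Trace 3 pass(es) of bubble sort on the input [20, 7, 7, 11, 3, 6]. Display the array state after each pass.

After pass 1: [7, 7, 11, 3, 6, 20] (5 swaps)
After pass 2: [7, 7, 3, 6, 11, 20] (2 swaps)
After pass 3: [7, 3, 6, 7, 11, 20] (2 swaps)
Total swaps: 9


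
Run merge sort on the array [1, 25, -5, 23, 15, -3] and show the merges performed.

Divide and conquer:
  Merge [25] + [-5] -> [-5, 25]
  Merge [1] + [-5, 25] -> [-5, 1, 25]
  Merge [15] + [-3] -> [-3, 15]
  Merge [23] + [-3, 15] -> [-3, 15, 23]
  Merge [-5, 1, 25] + [-3, 15, 23] -> [-5, -3, 1, 15, 23, 25]


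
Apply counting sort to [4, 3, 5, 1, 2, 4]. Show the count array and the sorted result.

Count array: [0, 1, 1, 1, 2, 1]
(count[i] = number of elements equal to i)
Cumulative count: [0, 1, 2, 3, 5, 6]
Sorted: [1, 2, 3, 4, 4, 5]


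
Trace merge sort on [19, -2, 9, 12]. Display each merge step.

Divide and conquer:
  Merge [19] + [-2] -> [-2, 19]
  Merge [9] + [12] -> [9, 12]
  Merge [-2, 19] + [9, 12] -> [-2, 9, 12, 19]


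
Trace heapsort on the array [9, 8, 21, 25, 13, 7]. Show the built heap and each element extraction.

Build heap: [25, 13, 21, 8, 9, 7]
Extract 25: [21, 13, 7, 8, 9, 25]
Extract 21: [13, 9, 7, 8, 21, 25]
Extract 13: [9, 8, 7, 13, 21, 25]
Extract 9: [8, 7, 9, 13, 21, 25]
Extract 8: [7, 8, 9, 13, 21, 25]


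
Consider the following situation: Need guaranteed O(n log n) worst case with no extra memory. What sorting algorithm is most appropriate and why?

Best choice: Heapsort
Reason: Heapsort is O(n log n) worst case and sorts in-place; quicksort can degrade to O(n^2)


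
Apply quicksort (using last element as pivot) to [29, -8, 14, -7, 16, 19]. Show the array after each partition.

Partition 1: pivot=19 at index 4 -> [-8, 14, -7, 16, 19, 29]
Partition 2: pivot=16 at index 3 -> [-8, 14, -7, 16, 19, 29]
Partition 3: pivot=-7 at index 1 -> [-8, -7, 14, 16, 19, 29]


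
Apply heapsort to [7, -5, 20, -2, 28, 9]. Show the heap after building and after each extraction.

Build heap: [28, 7, 20, -2, -5, 9]
Extract 28: [20, 7, 9, -2, -5, 28]
Extract 20: [9, 7, -5, -2, 20, 28]
Extract 9: [7, -2, -5, 9, 20, 28]
Extract 7: [-2, -5, 7, 9, 20, 28]
Extract -2: [-5, -2, 7, 9, 20, 28]


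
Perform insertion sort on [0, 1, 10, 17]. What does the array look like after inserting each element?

First element 0 is already 'sorted'
Insert 1: shifted 0 elements -> [0, 1, 10, 17]
Insert 10: shifted 0 elements -> [0, 1, 10, 17]
Insert 17: shifted 0 elements -> [0, 1, 10, 17]


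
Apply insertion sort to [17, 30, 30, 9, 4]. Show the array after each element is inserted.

First element 17 is already 'sorted'
Insert 30: shifted 0 elements -> [17, 30, 30, 9, 4]
Insert 30: shifted 0 elements -> [17, 30, 30, 9, 4]
Insert 9: shifted 3 elements -> [9, 17, 30, 30, 4]
Insert 4: shifted 4 elements -> [4, 9, 17, 30, 30]


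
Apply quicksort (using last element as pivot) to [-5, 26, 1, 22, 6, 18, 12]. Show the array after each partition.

Partition 1: pivot=12 at index 3 -> [-5, 1, 6, 12, 26, 18, 22]
Partition 2: pivot=6 at index 2 -> [-5, 1, 6, 12, 26, 18, 22]
Partition 3: pivot=1 at index 1 -> [-5, 1, 6, 12, 26, 18, 22]
Partition 4: pivot=22 at index 5 -> [-5, 1, 6, 12, 18, 22, 26]


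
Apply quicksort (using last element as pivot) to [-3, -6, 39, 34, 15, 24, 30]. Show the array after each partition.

Partition 1: pivot=30 at index 4 -> [-3, -6, 15, 24, 30, 34, 39]
Partition 2: pivot=24 at index 3 -> [-3, -6, 15, 24, 30, 34, 39]
Partition 3: pivot=15 at index 2 -> [-3, -6, 15, 24, 30, 34, 39]
Partition 4: pivot=-6 at index 0 -> [-6, -3, 15, 24, 30, 34, 39]
Partition 5: pivot=39 at index 6 -> [-6, -3, 15, 24, 30, 34, 39]


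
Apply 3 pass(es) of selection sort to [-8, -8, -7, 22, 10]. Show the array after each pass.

Pass 1: Select minimum -8 at index 0, swap -> [-8, -8, -7, 22, 10]
Pass 2: Select minimum -8 at index 1, swap -> [-8, -8, -7, 22, 10]
Pass 3: Select minimum -7 at index 2, swap -> [-8, -8, -7, 22, 10]


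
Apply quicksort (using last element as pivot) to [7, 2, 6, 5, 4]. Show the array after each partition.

Partition 1: pivot=4 at index 1 -> [2, 4, 6, 5, 7]
Partition 2: pivot=7 at index 4 -> [2, 4, 6, 5, 7]
Partition 3: pivot=5 at index 2 -> [2, 4, 5, 6, 7]


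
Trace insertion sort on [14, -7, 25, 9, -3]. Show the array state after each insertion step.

First element 14 is already 'sorted'
Insert -7: shifted 1 elements -> [-7, 14, 25, 9, -3]
Insert 25: shifted 0 elements -> [-7, 14, 25, 9, -3]
Insert 9: shifted 2 elements -> [-7, 9, 14, 25, -3]
Insert -3: shifted 3 elements -> [-7, -3, 9, 14, 25]


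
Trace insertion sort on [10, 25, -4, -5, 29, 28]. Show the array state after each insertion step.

First element 10 is already 'sorted'
Insert 25: shifted 0 elements -> [10, 25, -4, -5, 29, 28]
Insert -4: shifted 2 elements -> [-4, 10, 25, -5, 29, 28]
Insert -5: shifted 3 elements -> [-5, -4, 10, 25, 29, 28]
Insert 29: shifted 0 elements -> [-5, -4, 10, 25, 29, 28]
Insert 28: shifted 1 elements -> [-5, -4, 10, 25, 28, 29]


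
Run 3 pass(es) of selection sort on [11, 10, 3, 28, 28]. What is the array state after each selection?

Pass 1: Select minimum 3 at index 2, swap -> [3, 10, 11, 28, 28]
Pass 2: Select minimum 10 at index 1, swap -> [3, 10, 11, 28, 28]
Pass 3: Select minimum 11 at index 2, swap -> [3, 10, 11, 28, 28]


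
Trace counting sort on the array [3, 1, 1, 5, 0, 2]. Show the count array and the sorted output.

Count array: [1, 2, 1, 1, 0, 1]
(count[i] = number of elements equal to i)
Cumulative count: [1, 3, 4, 5, 5, 6]
Sorted: [0, 1, 1, 2, 3, 5]


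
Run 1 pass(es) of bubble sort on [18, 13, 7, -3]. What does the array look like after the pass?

After pass 1: [13, 7, -3, 18] (3 swaps)
Total swaps: 3


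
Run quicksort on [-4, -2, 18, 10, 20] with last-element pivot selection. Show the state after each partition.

Partition 1: pivot=20 at index 4 -> [-4, -2, 18, 10, 20]
Partition 2: pivot=10 at index 2 -> [-4, -2, 10, 18, 20]
Partition 3: pivot=-2 at index 1 -> [-4, -2, 10, 18, 20]


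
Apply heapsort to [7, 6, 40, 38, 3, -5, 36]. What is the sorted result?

Build heap: [40, 38, 36, 6, 3, -5, 7]
Extract 40: [38, 7, 36, 6, 3, -5, 40]
Extract 38: [36, 7, -5, 6, 3, 38, 40]
Extract 36: [7, 6, -5, 3, 36, 38, 40]
Extract 7: [6, 3, -5, 7, 36, 38, 40]
Extract 6: [3, -5, 6, 7, 36, 38, 40]
Extract 3: [-5, 3, 6, 7, 36, 38, 40]


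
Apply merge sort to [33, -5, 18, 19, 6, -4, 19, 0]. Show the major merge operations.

Divide and conquer:
  Merge [33] + [-5] -> [-5, 33]
  Merge [18] + [19] -> [18, 19]
  Merge [-5, 33] + [18, 19] -> [-5, 18, 19, 33]
  Merge [6] + [-4] -> [-4, 6]
  Merge [19] + [0] -> [0, 19]
  Merge [-4, 6] + [0, 19] -> [-4, 0, 6, 19]
  Merge [-5, 18, 19, 33] + [-4, 0, 6, 19] -> [-5, -4, 0, 6, 18, 19, 19, 33]


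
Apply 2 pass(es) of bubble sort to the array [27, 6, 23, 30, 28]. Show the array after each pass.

After pass 1: [6, 23, 27, 28, 30] (3 swaps)
After pass 2: [6, 23, 27, 28, 30] (0 swaps)
Total swaps: 3


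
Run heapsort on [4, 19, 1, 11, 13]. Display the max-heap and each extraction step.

Build heap: [19, 13, 1, 11, 4]
Extract 19: [13, 11, 1, 4, 19]
Extract 13: [11, 4, 1, 13, 19]
Extract 11: [4, 1, 11, 13, 19]
Extract 4: [1, 4, 11, 13, 19]


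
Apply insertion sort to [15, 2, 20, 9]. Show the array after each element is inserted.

First element 15 is already 'sorted'
Insert 2: shifted 1 elements -> [2, 15, 20, 9]
Insert 20: shifted 0 elements -> [2, 15, 20, 9]
Insert 9: shifted 2 elements -> [2, 9, 15, 20]


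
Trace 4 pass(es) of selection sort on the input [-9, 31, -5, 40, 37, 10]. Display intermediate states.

Pass 1: Select minimum -9 at index 0, swap -> [-9, 31, -5, 40, 37, 10]
Pass 2: Select minimum -5 at index 2, swap -> [-9, -5, 31, 40, 37, 10]
Pass 3: Select minimum 10 at index 5, swap -> [-9, -5, 10, 40, 37, 31]
Pass 4: Select minimum 31 at index 5, swap -> [-9, -5, 10, 31, 37, 40]


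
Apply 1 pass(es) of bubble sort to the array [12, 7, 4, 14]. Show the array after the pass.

After pass 1: [7, 4, 12, 14] (2 swaps)
Total swaps: 2


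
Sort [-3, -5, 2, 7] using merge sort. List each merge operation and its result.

Divide and conquer:
  Merge [-3] + [-5] -> [-5, -3]
  Merge [2] + [7] -> [2, 7]
  Merge [-5, -3] + [2, 7] -> [-5, -3, 2, 7]


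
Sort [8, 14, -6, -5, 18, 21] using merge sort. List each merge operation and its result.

Divide and conquer:
  Merge [14] + [-6] -> [-6, 14]
  Merge [8] + [-6, 14] -> [-6, 8, 14]
  Merge [18] + [21] -> [18, 21]
  Merge [-5] + [18, 21] -> [-5, 18, 21]
  Merge [-6, 8, 14] + [-5, 18, 21] -> [-6, -5, 8, 14, 18, 21]


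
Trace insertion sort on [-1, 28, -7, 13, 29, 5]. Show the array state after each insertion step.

First element -1 is already 'sorted'
Insert 28: shifted 0 elements -> [-1, 28, -7, 13, 29, 5]
Insert -7: shifted 2 elements -> [-7, -1, 28, 13, 29, 5]
Insert 13: shifted 1 elements -> [-7, -1, 13, 28, 29, 5]
Insert 29: shifted 0 elements -> [-7, -1, 13, 28, 29, 5]
Insert 5: shifted 3 elements -> [-7, -1, 5, 13, 28, 29]


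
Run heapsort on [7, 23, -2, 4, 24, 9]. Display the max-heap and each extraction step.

Build heap: [24, 23, 9, 4, 7, -2]
Extract 24: [23, 7, 9, 4, -2, 24]
Extract 23: [9, 7, -2, 4, 23, 24]
Extract 9: [7, 4, -2, 9, 23, 24]
Extract 7: [4, -2, 7, 9, 23, 24]
Extract 4: [-2, 4, 7, 9, 23, 24]


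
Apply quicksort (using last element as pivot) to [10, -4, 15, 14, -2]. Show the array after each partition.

Partition 1: pivot=-2 at index 1 -> [-4, -2, 15, 14, 10]
Partition 2: pivot=10 at index 2 -> [-4, -2, 10, 14, 15]
Partition 3: pivot=15 at index 4 -> [-4, -2, 10, 14, 15]


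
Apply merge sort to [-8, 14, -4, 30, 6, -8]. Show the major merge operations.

Divide and conquer:
  Merge [14] + [-4] -> [-4, 14]
  Merge [-8] + [-4, 14] -> [-8, -4, 14]
  Merge [6] + [-8] -> [-8, 6]
  Merge [30] + [-8, 6] -> [-8, 6, 30]
  Merge [-8, -4, 14] + [-8, 6, 30] -> [-8, -8, -4, 6, 14, 30]


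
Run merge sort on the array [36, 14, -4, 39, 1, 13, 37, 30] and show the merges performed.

Divide and conquer:
  Merge [36] + [14] -> [14, 36]
  Merge [-4] + [39] -> [-4, 39]
  Merge [14, 36] + [-4, 39] -> [-4, 14, 36, 39]
  Merge [1] + [13] -> [1, 13]
  Merge [37] + [30] -> [30, 37]
  Merge [1, 13] + [30, 37] -> [1, 13, 30, 37]
  Merge [-4, 14, 36, 39] + [1, 13, 30, 37] -> [-4, 1, 13, 14, 30, 36, 37, 39]


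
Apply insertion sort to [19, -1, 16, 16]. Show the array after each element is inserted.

First element 19 is already 'sorted'
Insert -1: shifted 1 elements -> [-1, 19, 16, 16]
Insert 16: shifted 1 elements -> [-1, 16, 19, 16]
Insert 16: shifted 1 elements -> [-1, 16, 16, 19]


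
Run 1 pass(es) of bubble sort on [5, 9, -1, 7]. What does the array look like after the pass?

After pass 1: [5, -1, 7, 9] (2 swaps)
Total swaps: 2


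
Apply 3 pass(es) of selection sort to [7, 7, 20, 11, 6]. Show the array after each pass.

Pass 1: Select minimum 6 at index 4, swap -> [6, 7, 20, 11, 7]
Pass 2: Select minimum 7 at index 1, swap -> [6, 7, 20, 11, 7]
Pass 3: Select minimum 7 at index 4, swap -> [6, 7, 7, 11, 20]


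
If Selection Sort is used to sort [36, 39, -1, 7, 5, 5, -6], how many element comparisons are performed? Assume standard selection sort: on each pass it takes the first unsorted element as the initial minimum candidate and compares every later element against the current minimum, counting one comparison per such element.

Pass 1: scan indices 1..6 for the minimum = 6 comparison(s); min is -6, place at index 0 -> [-6, 39, -1, 7, 5, 5, 36]
Pass 2: scan indices 2..6 for the minimum = 5 comparison(s); min is -1, place at index 1 -> [-6, -1, 39, 7, 5, 5, 36]
Pass 3: scan indices 3..6 for the minimum = 4 comparison(s); min is 5, place at index 2 -> [-6, -1, 5, 7, 39, 5, 36]
Pass 4: scan indices 4..6 for the minimum = 3 comparison(s); min is 5, place at index 3 -> [-6, -1, 5, 5, 39, 7, 36]
Pass 5: scan indices 5..6 for the minimum = 2 comparison(s); min is 7, place at index 4 -> [-6, -1, 5, 5, 7, 39, 36]
Pass 6: scan indices 6..6 for the minimum = 1 comparison(s); min is 36, place at index 5 -> [-6, -1, 5, 5, 7, 36, 39]
Selection sort always scans the whole unsorted suffix, so the count is (n-1) + (n-2) + ... + 1 = n(n-1)/2 = 7*6/2 = 21 regardless of the input order.
Total comparisons: 6 + 5 + 4 + 3 + 2 + 1 = 21


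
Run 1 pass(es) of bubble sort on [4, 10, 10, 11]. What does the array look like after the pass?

After pass 1: [4, 10, 10, 11] (0 swaps)
Total swaps: 0


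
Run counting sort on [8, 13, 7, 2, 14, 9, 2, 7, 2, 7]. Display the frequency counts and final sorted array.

Count array: [0, 0, 3, 0, 0, 0, 0, 3, 1, 1, 0, 0, 0, 1, 1]
(count[i] = number of elements equal to i)
Cumulative count: [0, 0, 3, 3, 3, 3, 3, 6, 7, 8, 8, 8, 8, 9, 10]
Sorted: [2, 2, 2, 7, 7, 7, 8, 9, 13, 14]


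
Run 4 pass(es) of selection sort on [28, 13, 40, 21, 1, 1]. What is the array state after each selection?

Pass 1: Select minimum 1 at index 4, swap -> [1, 13, 40, 21, 28, 1]
Pass 2: Select minimum 1 at index 5, swap -> [1, 1, 40, 21, 28, 13]
Pass 3: Select minimum 13 at index 5, swap -> [1, 1, 13, 21, 28, 40]
Pass 4: Select minimum 21 at index 3, swap -> [1, 1, 13, 21, 28, 40]


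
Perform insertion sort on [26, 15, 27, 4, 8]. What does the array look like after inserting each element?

First element 26 is already 'sorted'
Insert 15: shifted 1 elements -> [15, 26, 27, 4, 8]
Insert 27: shifted 0 elements -> [15, 26, 27, 4, 8]
Insert 4: shifted 3 elements -> [4, 15, 26, 27, 8]
Insert 8: shifted 3 elements -> [4, 8, 15, 26, 27]
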